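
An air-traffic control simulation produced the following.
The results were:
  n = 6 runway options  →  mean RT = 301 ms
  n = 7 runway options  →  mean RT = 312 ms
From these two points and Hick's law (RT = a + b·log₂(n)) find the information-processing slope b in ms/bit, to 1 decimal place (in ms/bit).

The slope on a log₂ axis is (312 − 301) / (2.8074 − 2.5850) = 49.462 ms/bit.

49.5 ms/bit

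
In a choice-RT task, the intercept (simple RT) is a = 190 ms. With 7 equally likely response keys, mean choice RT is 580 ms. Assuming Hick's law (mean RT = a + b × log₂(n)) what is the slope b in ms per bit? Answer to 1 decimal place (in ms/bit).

7 alternatives carry log₂ 7 = 2.8074 bits; the choice cost is 580 − 190 = 390 ms, so b = 390/2.8074 = 138.921 ms/bit.

138.9 ms/bit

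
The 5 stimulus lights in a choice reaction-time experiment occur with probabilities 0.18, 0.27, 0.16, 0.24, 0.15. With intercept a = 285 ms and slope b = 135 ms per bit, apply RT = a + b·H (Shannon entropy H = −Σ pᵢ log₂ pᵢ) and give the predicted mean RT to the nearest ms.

H = 0.18·log₂(1/0.18) + 0.27·log₂(1/0.27) + 0.16·log₂(1/0.16) + 0.24·log₂(1/0.24) + 0.15·log₂(1/0.15) = 2.2830 bits.
RT = 285 + 135 × 2.2830 = 593.21 ms.

593 ms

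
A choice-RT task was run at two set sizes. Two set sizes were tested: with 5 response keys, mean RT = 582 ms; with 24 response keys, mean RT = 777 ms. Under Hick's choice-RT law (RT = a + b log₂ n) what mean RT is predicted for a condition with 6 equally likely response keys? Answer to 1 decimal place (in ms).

604.7 ms

Fit slope and intercept:
  b = (777 − 582) / (log₂ 24 − log₂ 5) = 195 / (4.5850 − 2.3219) = 86.167 ms/bit
  a = 582 − 86.167 × 2.3219 = 381.925 ms
Then RT(6) = 381.925 + 86.167 × log₂ 6 = 381.925 + 86.167 × 2.5850 ≈ 604.665 ms.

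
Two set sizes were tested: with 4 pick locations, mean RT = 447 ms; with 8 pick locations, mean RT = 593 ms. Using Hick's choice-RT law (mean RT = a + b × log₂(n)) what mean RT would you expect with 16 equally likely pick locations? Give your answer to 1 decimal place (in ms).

With log₂ n on the abscissa the relation is linear; from the two conditions:
  b = (593 − 447) / (log₂ 8 − log₂ 4) = 146 / (3 − 2) = 146.000 ms/bit
  a = 447 − 146.000 × 2 = 155.000 ms
Then RT(16) = 155.000 + 146.000 × log₂ 16 = 155.000 + 146.000 × 4 ≈ 739.000 ms.

739.0 ms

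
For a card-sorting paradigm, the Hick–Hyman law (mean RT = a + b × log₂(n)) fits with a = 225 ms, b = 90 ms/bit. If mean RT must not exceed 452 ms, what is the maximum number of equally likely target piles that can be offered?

5

Set 225 + 90·log₂ n ≤ 452 → log₂ n ≤ (452 − 225)/90 = 2.5222.
So n ≤ 2^2.5222 = 5.745; the largest integer n is 5.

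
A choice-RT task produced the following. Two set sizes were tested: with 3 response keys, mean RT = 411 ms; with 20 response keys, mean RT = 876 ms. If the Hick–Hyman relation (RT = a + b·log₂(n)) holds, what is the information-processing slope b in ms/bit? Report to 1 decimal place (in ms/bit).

Slope: b = (876 − 411) / (log₂ 20 − log₂ 3) = 465/2.7370 = 169.896 ms/bit.

169.9 ms/bit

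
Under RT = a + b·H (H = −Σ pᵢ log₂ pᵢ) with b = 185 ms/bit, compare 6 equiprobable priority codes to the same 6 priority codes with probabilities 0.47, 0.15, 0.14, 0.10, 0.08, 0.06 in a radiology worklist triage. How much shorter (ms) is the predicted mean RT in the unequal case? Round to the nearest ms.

74 ms

Equiprobable entropy H₀ = log₂ 6 = 2.5850 bits.
Skewed entropy H = −Σ pᵢ log₂ pᵢ = 2.1868 bits.
ΔRT = b·(H₀ − H) = 185 × 0.3981 = 73.65 ms.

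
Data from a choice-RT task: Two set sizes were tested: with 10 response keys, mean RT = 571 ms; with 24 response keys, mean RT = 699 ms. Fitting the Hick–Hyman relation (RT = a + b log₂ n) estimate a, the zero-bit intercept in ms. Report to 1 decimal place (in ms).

234.3 ms

b = (RT₂ − RT₁)/(log₂ n₂ − log₂ n₁) = (699 − 571)/(4.5850 − 3.3219) = 101.343 ms/bit.
a = RT₁ − b·log₂ n₁ = 571 − 101.343 × 3.3219 = 234.345 ms.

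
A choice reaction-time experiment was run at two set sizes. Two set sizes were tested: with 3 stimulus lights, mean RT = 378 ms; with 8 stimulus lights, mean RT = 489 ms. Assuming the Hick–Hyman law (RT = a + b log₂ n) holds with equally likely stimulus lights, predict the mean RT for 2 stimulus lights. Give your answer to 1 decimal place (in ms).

RT is linear in log₂ n, so two points fix the line:
  b = (489 − 378) / (log₂ 8 − log₂ 3) = 111 / (3 − 1.5850) = 78.443 ms/bit
  a = 378 − 78.443 × 1.5850 = 253.671 ms
Then RT(2) = 253.671 + 78.443 × log₂ 2 = 253.671 + 78.443 × 1 ≈ 332.114 ms.

332.1 ms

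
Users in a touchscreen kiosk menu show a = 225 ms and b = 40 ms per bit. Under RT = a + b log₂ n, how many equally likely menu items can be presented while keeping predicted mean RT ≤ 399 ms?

20

40·log₂ n ≤ 399 − 225 = 174, giving log₂ n ≤ 4.3500 and n ≤ 20.393. The largest whole number is 20.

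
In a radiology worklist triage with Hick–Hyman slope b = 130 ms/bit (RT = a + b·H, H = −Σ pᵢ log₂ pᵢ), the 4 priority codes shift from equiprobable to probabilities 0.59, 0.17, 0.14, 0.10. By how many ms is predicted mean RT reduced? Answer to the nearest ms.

Equiprobable entropy H₀ = log₂ 4 = 2.0000 bits.
Skewed entropy H = −Σ pᵢ log₂ pᵢ = 1.6130 bits.
ΔRT = b·(H₀ − H) = 130 × 0.3870 = 50.31 ms.

50 ms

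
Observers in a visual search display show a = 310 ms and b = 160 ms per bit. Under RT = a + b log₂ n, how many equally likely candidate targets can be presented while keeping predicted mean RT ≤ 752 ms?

6

Set 310 + 160·log₂ n ≤ 752 → log₂ n ≤ (752 − 310)/160 = 2.7625.
So n ≤ 2^2.7625 = 6.786; the largest integer n is 6.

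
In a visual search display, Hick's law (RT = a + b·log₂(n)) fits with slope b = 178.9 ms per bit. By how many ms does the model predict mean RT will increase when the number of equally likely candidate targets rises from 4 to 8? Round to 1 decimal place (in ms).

178.9 ms

Only the slope matters, since a is common to both: ΔRT = b·log₂(n₂/n₁).
log₂(8) − log₂(4) = log₂(8/4) = log₂(2) = 1.
ΔRT = 178.9 × 1.0000 = 178.900 ms.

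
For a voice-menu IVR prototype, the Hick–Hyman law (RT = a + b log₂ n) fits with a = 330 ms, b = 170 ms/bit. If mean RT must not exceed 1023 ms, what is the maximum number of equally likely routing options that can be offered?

170·log₂ n ≤ 1023 − 330 = 693, giving log₂ n ≤ 4.0765 and n ≤ 16.871. The largest whole number is 16.

16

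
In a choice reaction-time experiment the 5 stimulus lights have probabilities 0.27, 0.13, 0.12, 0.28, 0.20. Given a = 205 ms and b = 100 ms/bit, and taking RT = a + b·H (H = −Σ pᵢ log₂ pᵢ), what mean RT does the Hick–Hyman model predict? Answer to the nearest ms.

H = 0.27·log₂(1/0.27) + 0.13·log₂(1/0.13) + 0.12·log₂(1/0.12) + 0.28·log₂(1/0.28) + 0.20·log₂(1/0.20) = 2.2383 bits.
RT = 205 + 100 × 2.2383 = 428.83 ms.

429 ms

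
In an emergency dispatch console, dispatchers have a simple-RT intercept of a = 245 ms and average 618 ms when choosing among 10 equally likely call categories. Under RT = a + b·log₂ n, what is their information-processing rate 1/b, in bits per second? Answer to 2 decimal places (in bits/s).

Choice component = 618 − 245 = 373 ms over log₂(10) = 3.3219 bits.
b = 373 / 3.3219 = 112.284 ms/bit, so 1/b = 8.906 bits/s.

8.91 bits/s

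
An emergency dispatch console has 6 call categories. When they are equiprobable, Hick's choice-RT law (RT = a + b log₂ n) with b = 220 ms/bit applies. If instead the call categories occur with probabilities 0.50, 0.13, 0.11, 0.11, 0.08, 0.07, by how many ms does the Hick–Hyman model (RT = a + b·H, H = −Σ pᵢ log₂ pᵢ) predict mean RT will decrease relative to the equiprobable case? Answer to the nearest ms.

The RT saving is b·ΔH. Equiprobable H₀ = log₂(6) = 2.5850 bits; with the given probabilities H = 2.1433 bits.
b·(H₀ − H) = 220 × (2.5850 − 2.1433) = 97.17 ms.

97 ms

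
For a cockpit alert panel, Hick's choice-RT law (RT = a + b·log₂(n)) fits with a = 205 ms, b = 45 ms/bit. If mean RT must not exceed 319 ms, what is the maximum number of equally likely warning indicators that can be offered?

Information budget: (319 − 205)/45 = 2.5333 bits, so n ≤ 2^2.5333 = 5.789 → at most 5.

5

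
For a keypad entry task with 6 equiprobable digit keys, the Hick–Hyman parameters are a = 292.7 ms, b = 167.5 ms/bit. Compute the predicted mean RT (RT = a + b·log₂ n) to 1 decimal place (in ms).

725.7 ms

log₂(6) = 2.5850 bits, so RT = 292.7 + 167.5 × 2.5850 ≈ 725.681 ms.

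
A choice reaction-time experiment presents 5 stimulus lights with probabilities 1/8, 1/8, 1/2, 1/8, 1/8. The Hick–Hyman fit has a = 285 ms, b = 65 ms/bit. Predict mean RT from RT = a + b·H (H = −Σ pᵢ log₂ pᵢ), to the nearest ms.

H = −Σ pᵢ log₂ pᵢ = 0.125·3 + 0.125·3 + 0.5·1 + 0.125·3 + 0.125·3 = 2.000 bits.
RT = 285 + 65 × 2.000 = 415.00 ms.

415 ms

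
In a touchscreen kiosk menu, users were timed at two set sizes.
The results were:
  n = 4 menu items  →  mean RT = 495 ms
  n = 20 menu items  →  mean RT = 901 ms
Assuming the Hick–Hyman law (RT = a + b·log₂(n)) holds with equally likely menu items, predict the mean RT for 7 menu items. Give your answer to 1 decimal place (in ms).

636.2 ms

Solve the two-equation system in a and b:
  b = (901 − 495) / (log₂ 20 − log₂ 4) = 406 / (4.3219 − 2) = 174.855 ms/bit
  a = 495 − 174.855 × 2 = 145.291 ms
Then RT(7) = 145.291 + 174.855 × log₂ 7 = 145.291 + 174.855 × 2.8074 ≈ 636.170 ms.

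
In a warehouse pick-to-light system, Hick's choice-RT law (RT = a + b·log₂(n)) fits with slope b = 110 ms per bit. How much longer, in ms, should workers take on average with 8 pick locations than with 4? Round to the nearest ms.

The intercept a cancels: ΔRT = b·(log₂ n₂ − log₂ n₁) = b·log₂(n₂/n₁).
log₂(8) − log₂(4) = log₂(8/4) = log₂(2) = 1.
ΔRT = 110 × 1.0000 = 110.000 ms.

110 ms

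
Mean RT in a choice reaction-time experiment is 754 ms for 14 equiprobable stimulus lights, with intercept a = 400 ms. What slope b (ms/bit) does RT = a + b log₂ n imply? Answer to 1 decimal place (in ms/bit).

93.0 ms/bit

log₂(14) = 3.8074 bits.
b = (RT − a)/log₂ n = (754 − 400) / 3.8074 = 92.978 ms/bit.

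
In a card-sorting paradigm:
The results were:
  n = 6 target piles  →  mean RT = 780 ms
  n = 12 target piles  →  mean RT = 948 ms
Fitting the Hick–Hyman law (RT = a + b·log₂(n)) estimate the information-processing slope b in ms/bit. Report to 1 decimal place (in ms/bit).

168.0 ms/bit

Slope: b = (948 − 780) / (log₂ 12 − log₂ 6) = 168/1.0000 = 168.000 ms/bit.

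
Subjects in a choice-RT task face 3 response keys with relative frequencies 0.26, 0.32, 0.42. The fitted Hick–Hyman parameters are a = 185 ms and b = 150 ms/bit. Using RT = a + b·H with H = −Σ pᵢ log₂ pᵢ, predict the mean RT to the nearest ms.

Entropy contributions −pᵢ log₂ pᵢ: 0.5053, 0.5260, 0.5256; sum H = 1.5570 bits.
RT = a + bH = 185 + 150·1.5570 = 418.55 ms.

419 ms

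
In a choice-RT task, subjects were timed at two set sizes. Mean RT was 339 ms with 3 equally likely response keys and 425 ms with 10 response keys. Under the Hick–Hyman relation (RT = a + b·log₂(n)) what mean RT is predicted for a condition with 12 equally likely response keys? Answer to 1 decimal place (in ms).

RT is linear in log₂ n, so two points fix the line:
  b = (425 − 339) / (log₂ 10 − log₂ 3) = 86 / (3.3219 − 1.5850) = 49.512 ms/bit
  a = 339 − 49.512 × 1.5850 = 260.526 ms
Then RT(12) = 260.526 + 49.512 × log₂ 12 = 260.526 + 49.512 × 3.5850 ≈ 438.023 ms.

438.0 ms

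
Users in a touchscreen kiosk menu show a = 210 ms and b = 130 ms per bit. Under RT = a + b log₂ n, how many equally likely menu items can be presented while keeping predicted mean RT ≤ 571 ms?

Set 210 + 130·log₂ n ≤ 571 → log₂ n ≤ (571 − 210)/130 = 2.7769.
So n ≤ 2^2.7769 = 6.854; the largest integer n is 6.

6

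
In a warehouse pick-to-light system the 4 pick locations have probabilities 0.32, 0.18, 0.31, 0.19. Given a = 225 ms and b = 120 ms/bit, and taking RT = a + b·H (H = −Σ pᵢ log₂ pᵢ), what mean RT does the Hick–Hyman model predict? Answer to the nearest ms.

Entropy contributions −pᵢ log₂ pᵢ: 0.5260, 0.4453, 0.5238, 0.4552; sum H = 1.9504 bits.
RT = a + bH = 225 + 120·1.9504 = 459.04 ms.

459 ms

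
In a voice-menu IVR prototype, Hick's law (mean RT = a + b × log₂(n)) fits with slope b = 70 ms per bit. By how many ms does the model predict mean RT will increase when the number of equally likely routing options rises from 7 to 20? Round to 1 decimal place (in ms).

106.0 ms

Only the slope matters, since a is common to both: ΔRT = b·log₂(n₂/n₁).
log₂(20) − log₂(7) = 4.3219 − 2.8074 = 1.5146.
ΔRT = 70 × 1.5146 = 106.020 ms.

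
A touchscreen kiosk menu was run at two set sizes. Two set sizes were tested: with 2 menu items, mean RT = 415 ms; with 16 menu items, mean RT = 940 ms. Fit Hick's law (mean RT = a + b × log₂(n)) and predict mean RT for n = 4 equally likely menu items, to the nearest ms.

590 ms

RT is linear in log₂ n, so two points fix the line:
  b = (940 − 415) / (log₂ 16 − log₂ 2) = 525 / (4 − 1) = 175 ms/bit
  a = 415 − 175 × 1 = 240 ms
Then RT(4) = 240 + 175 × log₂ 4 = 240 + 175 × 2 ≈ 590.000 ms.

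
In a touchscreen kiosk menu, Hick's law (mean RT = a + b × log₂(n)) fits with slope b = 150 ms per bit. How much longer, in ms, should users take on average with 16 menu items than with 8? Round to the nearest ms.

ΔRT = (a + b log₂ n₂) − (a + b log₂ n₁) = b·(log₂ n₂ − log₂ n₁).
log₂(16) − log₂(8) = log₂(16/8) = log₂(2) = 1.
ΔRT = 150 × 1.0000 = 150.000 ms.

150 ms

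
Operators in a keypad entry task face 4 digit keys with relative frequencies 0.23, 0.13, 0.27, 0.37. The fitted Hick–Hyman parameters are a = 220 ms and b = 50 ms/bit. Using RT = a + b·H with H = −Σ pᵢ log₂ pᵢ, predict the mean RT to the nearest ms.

Entropy contributions −pᵢ log₂ pᵢ: 0.4877, 0.3826, 0.5100, 0.5307; sum H = 1.9111 bits.
RT = a + bH = 220 + 50·1.9111 = 315.55 ms.

316 ms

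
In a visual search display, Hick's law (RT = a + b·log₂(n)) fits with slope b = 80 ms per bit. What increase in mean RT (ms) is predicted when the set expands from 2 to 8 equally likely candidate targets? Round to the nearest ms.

160 ms

The intercept a cancels: ΔRT = b·(log₂ n₂ − log₂ n₁) = b·log₂(n₂/n₁).
log₂(8) − log₂(2) = log₂(8/2) = log₂(4) = 2.
ΔRT = 80 × 2.0000 = 160.000 ms.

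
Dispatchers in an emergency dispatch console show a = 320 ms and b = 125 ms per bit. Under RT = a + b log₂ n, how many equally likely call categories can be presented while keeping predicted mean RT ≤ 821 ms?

125·log₂ n ≤ 821 − 320 = 501, giving log₂ n ≤ 4.0080 and n ≤ 16.089. The largest whole number is 16.

16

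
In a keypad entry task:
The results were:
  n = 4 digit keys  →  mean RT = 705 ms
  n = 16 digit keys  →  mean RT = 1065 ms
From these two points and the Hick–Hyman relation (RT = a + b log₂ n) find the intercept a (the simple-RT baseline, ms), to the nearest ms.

345 ms

Slope: b = (1065 − 705) / (log₂ 16 − log₂ 4) = 360/2.0000 = 180 ms/bit.
a = RT₁ − b·log₂ n₁ = 705 − 180 × 2 = 345.000 ms.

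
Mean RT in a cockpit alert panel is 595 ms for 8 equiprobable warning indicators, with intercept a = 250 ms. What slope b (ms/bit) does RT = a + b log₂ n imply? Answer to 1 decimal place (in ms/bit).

115.0 ms/bit

log₂(8) = 3 bits.
b = (RT − a)/log₂ n = (595 − 250) / 3 = 115.000 ms/bit.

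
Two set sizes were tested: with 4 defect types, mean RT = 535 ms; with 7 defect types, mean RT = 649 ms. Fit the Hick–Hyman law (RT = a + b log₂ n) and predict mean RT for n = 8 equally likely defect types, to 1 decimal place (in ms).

676.2 ms

With log₂ n on the abscissa the relation is linear; from the two conditions:
  b = (649 − 535) / (log₂ 7 − log₂ 4) = 114 / (2.8074 − 2) = 141.202 ms/bit
  a = 535 − 141.202 × 2 = 252.596 ms
Then RT(8) = 252.596 + 141.202 × log₂ 8 = 252.596 + 141.202 × 3 ≈ 676.202 ms.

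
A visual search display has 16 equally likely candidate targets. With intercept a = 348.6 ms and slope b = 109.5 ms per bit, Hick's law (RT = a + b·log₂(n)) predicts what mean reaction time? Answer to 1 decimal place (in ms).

786.6 ms

log₂(16) = 4 bits, so RT = 348.6 + 109.5 × 4 ≈ 786.600 ms.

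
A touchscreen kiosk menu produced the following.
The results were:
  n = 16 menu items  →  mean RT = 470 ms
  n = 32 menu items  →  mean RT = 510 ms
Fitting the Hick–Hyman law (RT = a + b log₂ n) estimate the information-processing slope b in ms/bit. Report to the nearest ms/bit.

The slope on a log₂ axis is (510 − 470) / (5 − 4) = 40 ms/bit.

40 ms/bit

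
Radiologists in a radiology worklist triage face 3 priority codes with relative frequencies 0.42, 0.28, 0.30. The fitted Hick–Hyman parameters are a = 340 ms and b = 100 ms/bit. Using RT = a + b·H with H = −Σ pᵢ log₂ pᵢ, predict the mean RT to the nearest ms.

496 ms

H = 0.42·log₂(1/0.42) + 0.28·log₂(1/0.28) + 0.30·log₂(1/0.30) = 1.5610 bits.
RT = 340 + 100 × 1.5610 = 496.10 ms.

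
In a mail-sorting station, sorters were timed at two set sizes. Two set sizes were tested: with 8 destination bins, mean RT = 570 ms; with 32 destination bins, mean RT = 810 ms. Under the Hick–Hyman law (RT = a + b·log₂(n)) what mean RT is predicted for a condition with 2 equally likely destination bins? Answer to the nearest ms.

Fit slope and intercept:
  b = (810 − 570) / (log₂ 32 − log₂ 8) = 240 / (5 − 3) = 120 ms/bit
  a = 570 − 120 × 3 = 210 ms
Then RT(2) = 210 + 120 × log₂ 2 = 210 + 120 × 1 ≈ 330.000 ms.

330 ms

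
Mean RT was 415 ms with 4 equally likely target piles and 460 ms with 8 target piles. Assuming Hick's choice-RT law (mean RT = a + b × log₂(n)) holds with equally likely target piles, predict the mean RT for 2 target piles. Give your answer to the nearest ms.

370 ms

Solve the two-equation system in a and b:
  b = (460 − 415) / (log₂ 8 − log₂ 4) = 45 / (3 − 2) = 45 ms/bit
  a = 415 − 45 × 2 = 325 ms
Then RT(2) = 325 + 45 × log₂ 2 = 325 + 45 × 1 ≈ 370.000 ms.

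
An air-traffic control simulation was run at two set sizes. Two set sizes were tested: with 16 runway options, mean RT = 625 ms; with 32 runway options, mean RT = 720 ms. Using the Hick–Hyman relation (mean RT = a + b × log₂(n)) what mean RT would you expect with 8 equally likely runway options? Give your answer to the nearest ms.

Fit slope and intercept:
  b = (720 − 625) / (log₂ 32 − log₂ 16) = 95 / (5 − 4) = 95 ms/bit
  a = 625 − 95 × 4 = 245 ms
Then RT(8) = 245 + 95 × log₂ 8 = 245 + 95 × 3 ≈ 530.000 ms.

530 ms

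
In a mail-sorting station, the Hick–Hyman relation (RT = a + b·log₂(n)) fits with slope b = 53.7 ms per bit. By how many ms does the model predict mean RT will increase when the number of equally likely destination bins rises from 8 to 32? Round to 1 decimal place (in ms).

107.4 ms

Only the slope matters, since a is common to both: ΔRT = b·log₂(n₂/n₁).
log₂(32) − log₂(8) = log₂(32/8) = log₂(4) = 2.
ΔRT = 53.7 × 2.0000 = 107.400 ms.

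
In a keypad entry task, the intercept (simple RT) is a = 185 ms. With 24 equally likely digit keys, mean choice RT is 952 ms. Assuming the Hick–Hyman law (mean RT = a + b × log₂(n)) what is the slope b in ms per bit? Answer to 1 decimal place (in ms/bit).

b = (952 − 185) / log₂(24) = 767 / 4.5850 = 167.286 ms/bit.

167.3 ms/bit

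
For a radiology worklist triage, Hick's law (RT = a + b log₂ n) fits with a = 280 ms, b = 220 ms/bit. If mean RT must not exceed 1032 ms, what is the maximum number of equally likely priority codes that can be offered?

10

Set 280 + 220·log₂ n ≤ 1032 → log₂ n ≤ (1032 − 280)/220 = 3.4182.
So n ≤ 2^3.4182 = 10.690; the largest integer n is 10.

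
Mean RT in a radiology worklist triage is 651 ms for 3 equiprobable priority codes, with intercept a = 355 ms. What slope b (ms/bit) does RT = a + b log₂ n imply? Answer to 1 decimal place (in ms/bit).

186.8 ms/bit

log₂(3) = 1.5850 bits.
b = (RT − a)/log₂ n = (651 − 355) / 1.5850 = 186.755 ms/bit.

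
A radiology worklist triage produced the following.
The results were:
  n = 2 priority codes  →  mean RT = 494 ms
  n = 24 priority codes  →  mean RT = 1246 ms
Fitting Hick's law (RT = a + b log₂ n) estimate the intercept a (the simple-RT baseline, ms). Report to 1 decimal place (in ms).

The slope on a log₂ axis is (1246 − 494) / (4.5850 − 1) = 209.765 ms/bit.
Intercept: a = 494 − 209.765·log₂(2) = 284.235 ms.

284.2 ms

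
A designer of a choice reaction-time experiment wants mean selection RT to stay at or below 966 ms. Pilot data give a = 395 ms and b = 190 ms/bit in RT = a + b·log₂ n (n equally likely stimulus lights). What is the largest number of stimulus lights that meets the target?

Information budget: (966 − 395)/190 = 3.0053 bits, so n ≤ 2^3.0053 = 8.029 → at most 8.

8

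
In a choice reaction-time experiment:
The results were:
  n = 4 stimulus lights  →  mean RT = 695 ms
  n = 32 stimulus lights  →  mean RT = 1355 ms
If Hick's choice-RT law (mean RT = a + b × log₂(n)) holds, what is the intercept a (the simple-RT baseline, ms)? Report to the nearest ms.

b = (RT₂ − RT₁)/(log₂ n₂ − log₂ n₁) = (1355 − 695)/(5 − 2) = 220 ms/bit.
a = RT₁ − b·log₂ n₁ = 695 − 220 × 2 = 255.000 ms.

255 ms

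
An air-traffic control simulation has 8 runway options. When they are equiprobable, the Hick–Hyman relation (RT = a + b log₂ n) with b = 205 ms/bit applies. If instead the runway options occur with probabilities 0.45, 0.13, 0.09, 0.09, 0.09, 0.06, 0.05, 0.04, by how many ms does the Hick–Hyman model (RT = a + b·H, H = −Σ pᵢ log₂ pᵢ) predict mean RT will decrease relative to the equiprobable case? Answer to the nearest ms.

Equiprobable entropy H₀ = log₂ 8 = 3.0000 bits.
Skewed entropy H = −Σ pᵢ log₂ pᵢ = 2.4844 bits.
ΔRT = b·(H₀ − H) = 205 × 0.5156 = 105.70 ms.

106 ms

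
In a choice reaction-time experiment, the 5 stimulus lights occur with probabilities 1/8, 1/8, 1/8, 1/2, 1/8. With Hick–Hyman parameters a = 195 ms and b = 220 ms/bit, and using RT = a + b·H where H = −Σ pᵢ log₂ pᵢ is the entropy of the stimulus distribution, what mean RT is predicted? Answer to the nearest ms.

635 ms

Each term −pᵢ log₂ pᵢ: 0.125·3 + 0.125·3 + 0.125·3 + 0.5·1 + 0.125·3; summed, H = 2.000 bits.
Mean RT = a + bH = 195 + 220·2.000 = 635.00 ms.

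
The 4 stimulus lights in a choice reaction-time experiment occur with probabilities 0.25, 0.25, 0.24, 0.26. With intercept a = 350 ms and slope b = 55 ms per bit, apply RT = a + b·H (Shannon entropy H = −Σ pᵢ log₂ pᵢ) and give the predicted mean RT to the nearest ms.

H = 0.25·log₂(1/0.25) + 0.25·log₂(1/0.25) + 0.24·log₂(1/0.24) + 0.26·log₂(1/0.26) = 1.9994 bits.
RT = 350 + 55 × 1.9994 = 459.97 ms.

460 ms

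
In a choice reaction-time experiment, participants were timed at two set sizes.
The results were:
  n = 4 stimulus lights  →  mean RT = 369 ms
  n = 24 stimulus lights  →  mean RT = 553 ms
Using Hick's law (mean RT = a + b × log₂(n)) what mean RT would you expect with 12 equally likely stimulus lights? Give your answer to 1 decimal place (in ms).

481.8 ms

Solve the two-equation system in a and b:
  b = (553 − 369) / (log₂ 24 − log₂ 4) = 184 / (4.5850 − 2) = 71.181 ms/bit
  a = 369 − 71.181 × 2 = 226.638 ms
Then RT(12) = 226.638 + 71.181 × log₂ 12 = 226.638 + 71.181 × 3.5850 ≈ 481.819 ms.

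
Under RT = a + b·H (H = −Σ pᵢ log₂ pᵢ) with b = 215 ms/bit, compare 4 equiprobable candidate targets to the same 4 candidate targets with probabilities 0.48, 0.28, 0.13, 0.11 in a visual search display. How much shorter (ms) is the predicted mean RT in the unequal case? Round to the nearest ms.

The RT saving is b·ΔH. Equiprobable H₀ = log₂(4) = 2.0000 bits; with the given probabilities H = 1.7554 bits.
b·(H₀ − H) = 215 × (2.0000 − 1.7554) = 52.58 ms.

53 ms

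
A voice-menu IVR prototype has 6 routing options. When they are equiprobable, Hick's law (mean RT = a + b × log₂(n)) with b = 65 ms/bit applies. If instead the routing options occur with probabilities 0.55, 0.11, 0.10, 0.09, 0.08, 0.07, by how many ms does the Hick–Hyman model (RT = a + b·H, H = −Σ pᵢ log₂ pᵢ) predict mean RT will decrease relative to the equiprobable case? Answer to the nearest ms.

Equiprobable entropy H₀ = log₂ 6 = 2.5850 bits.
Skewed entropy H = −Σ pᵢ log₂ pᵢ = 2.0296 bits.
ΔRT = b·(H₀ − H) = 65 × 0.5554 = 36.10 ms.

36 ms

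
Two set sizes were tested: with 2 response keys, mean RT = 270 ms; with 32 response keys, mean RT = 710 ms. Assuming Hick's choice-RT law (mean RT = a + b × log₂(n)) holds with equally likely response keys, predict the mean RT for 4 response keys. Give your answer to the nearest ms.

Solve the two-equation system in a and b:
  b = (710 − 270) / (log₂ 32 − log₂ 2) = 440 / (5 − 1) = 110 ms/bit
  a = 270 − 110 × 1 = 160 ms
Then RT(4) = 160 + 110 × log₂ 4 = 160 + 110 × 2 ≈ 380.000 ms.

380 ms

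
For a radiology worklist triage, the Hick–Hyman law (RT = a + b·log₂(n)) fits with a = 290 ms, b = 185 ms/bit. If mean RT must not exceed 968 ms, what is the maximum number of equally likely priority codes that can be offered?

12

185·log₂ n ≤ 968 − 290 = 678, giving log₂ n ≤ 3.6649 and n ≤ 12.683. The largest whole number is 12.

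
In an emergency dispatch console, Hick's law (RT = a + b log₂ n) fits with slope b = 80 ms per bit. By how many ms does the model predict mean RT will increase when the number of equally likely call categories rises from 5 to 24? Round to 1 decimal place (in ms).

Only the slope matters, since a is common to both: ΔRT = b·log₂(n₂/n₁).
log₂(24) − log₂(5) = 4.5850 − 2.3219 = 2.2630.
ΔRT = 80 × 2.2630 = 181.043 ms.

181.0 ms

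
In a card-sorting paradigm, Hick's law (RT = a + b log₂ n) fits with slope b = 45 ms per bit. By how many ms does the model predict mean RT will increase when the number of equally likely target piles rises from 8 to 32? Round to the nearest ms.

90 ms

Only the slope matters, since a is common to both: ΔRT = b·log₂(n₂/n₁).
log₂(32) − log₂(8) = log₂(32/8) = log₂(4) = 2.
ΔRT = 45 × 2.0000 = 90.000 ms.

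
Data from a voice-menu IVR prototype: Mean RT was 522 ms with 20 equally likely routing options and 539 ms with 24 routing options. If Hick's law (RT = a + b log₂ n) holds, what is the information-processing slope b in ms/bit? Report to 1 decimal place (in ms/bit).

64.6 ms/bit

The slope on a log₂ axis is (539 − 522) / (4.5850 − 4.3219) = 64.630 ms/bit.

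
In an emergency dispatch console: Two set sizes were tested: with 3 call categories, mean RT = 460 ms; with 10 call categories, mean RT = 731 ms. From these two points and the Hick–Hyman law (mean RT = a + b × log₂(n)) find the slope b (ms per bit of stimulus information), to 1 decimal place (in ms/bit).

Slope: b = (731 − 460) / (log₂ 10 − log₂ 3) = 271/1.7370 = 156.019 ms/bit.

156.0 ms/bit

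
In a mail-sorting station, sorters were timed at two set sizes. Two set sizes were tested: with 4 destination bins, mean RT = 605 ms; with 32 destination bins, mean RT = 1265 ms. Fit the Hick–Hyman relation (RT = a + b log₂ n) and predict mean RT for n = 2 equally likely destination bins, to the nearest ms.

With log₂ n on the abscissa the relation is linear; from the two conditions:
  b = (1265 − 605) / (log₂ 32 − log₂ 4) = 660 / (5 − 2) = 220 ms/bit
  a = 605 − 220 × 2 = 165 ms
Then RT(2) = 165 + 220 × log₂ 2 = 165 + 220 × 1 ≈ 385.000 ms.

385 ms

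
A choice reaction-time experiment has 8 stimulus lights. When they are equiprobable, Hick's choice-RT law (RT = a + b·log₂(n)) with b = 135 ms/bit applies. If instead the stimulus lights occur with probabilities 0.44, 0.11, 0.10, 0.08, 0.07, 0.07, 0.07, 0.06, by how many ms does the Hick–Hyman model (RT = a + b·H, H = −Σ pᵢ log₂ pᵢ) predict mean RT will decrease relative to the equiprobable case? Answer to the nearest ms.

62 ms

Equiprobable entropy H₀ = log₂ 8 = 3.0000 bits.
Skewed entropy H = −Σ pᵢ log₂ pᵢ = 2.5443 bits.
ΔRT = b·(H₀ − H) = 135 × 0.4557 = 61.51 ms.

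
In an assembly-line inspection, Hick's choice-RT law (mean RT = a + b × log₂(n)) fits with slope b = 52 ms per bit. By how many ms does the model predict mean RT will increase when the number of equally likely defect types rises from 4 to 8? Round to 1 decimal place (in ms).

52.0 ms

ΔRT = (a + b log₂ n₂) − (a + b log₂ n₁) = b·(log₂ n₂ − log₂ n₁).
log₂(8) − log₂(4) = log₂(8/4) = log₂(2) = 1.
ΔRT = 52 × 1.0000 = 52.000 ms.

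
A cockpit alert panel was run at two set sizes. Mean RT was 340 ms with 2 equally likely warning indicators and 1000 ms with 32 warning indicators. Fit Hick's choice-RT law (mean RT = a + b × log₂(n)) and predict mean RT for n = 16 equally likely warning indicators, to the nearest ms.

RT is linear in log₂ n, so two points fix the line:
  b = (1000 − 340) / (log₂ 32 − log₂ 2) = 660 / (5 − 1) = 165 ms/bit
  a = 340 − 165 × 1 = 175 ms
Then RT(16) = 175 + 165 × log₂ 16 = 175 + 165 × 4 ≈ 835.000 ms.

835 ms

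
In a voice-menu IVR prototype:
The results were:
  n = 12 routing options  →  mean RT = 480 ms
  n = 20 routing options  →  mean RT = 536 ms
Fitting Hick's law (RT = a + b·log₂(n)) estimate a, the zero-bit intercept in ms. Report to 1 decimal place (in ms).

Slope: b = (536 − 480) / (log₂ 20 − log₂ 12) = 56/0.7370 = 75.987 ms/bit.
Intercept: a = 480 − 75.987·log₂(12) = 207.589 ms.

207.6 ms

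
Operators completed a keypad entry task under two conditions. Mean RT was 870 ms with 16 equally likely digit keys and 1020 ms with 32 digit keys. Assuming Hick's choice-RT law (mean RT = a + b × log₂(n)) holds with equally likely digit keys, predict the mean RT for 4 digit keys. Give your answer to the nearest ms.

570 ms

With log₂ n on the abscissa the relation is linear; from the two conditions:
  b = (1020 − 870) / (log₂ 32 − log₂ 16) = 150 / (5 − 4) = 150 ms/bit
  a = 870 − 150 × 4 = 270 ms
Then RT(4) = 270 + 150 × log₂ 4 = 270 + 150 × 2 ≈ 570.000 ms.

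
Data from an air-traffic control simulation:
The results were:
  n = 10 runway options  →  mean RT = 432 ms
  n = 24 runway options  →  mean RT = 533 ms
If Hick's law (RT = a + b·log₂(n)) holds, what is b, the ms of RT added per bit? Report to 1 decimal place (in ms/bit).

80.0 ms/bit

The slope on a log₂ axis is (533 − 432) / (4.5850 − 3.3219) = 79.966 ms/bit.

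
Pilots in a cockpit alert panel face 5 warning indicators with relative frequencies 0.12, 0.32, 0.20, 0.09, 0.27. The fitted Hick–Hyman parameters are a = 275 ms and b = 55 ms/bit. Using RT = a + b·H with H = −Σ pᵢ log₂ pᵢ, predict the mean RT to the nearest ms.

395 ms

H = 0.12·log₂(1/0.12) + 0.32·log₂(1/0.32) + 0.20·log₂(1/0.20) + 0.09·log₂(1/0.09) + 0.27·log₂(1/0.27) = 2.1802 bits.
RT = 275 + 55 × 2.1802 = 394.91 ms.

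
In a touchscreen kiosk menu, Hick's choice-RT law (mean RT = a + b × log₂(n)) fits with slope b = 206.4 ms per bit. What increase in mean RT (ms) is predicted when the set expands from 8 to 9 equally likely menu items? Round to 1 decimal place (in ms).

ΔRT = (a + b log₂ n₂) − (a + b log₂ n₁) = b·(log₂ n₂ − log₂ n₁).
log₂(9) − log₂(8) = 3.1699 − 3 = 0.1699.
ΔRT = 206.4 × 0.1699 = 35.073 ms.

35.1 ms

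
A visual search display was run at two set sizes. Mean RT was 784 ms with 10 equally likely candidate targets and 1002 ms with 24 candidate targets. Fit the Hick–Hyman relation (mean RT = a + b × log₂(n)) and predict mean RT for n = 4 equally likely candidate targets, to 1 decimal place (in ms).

RT is linear in log₂ n, so two points fix the line:
  b = (1002 − 784) / (log₂ 24 − log₂ 10) = 218 / (4.5850 − 3.3219) = 172.600 ms/bit
  a = 784 − 172.600 × 3.3219 = 210.635 ms
Then RT(4) = 210.635 + 172.600 × log₂ 4 = 210.635 + 172.600 × 2 ≈ 555.835 ms.

555.8 ms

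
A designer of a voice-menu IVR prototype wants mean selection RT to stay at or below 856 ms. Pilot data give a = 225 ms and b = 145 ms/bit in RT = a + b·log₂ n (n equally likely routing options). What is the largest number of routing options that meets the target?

20

Set 225 + 145·log₂ n ≤ 856 → log₂ n ≤ (856 − 225)/145 = 4.3517.
So n ≤ 2^4.3517 = 20.417; the largest integer n is 20.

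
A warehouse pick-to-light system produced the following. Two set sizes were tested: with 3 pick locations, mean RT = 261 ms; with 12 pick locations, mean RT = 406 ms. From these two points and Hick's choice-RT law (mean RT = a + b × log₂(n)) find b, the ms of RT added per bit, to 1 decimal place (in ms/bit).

72.5 ms/bit

The slope on a log₂ axis is (406 − 261) / (3.5850 − 1.5850) = 72.500 ms/bit.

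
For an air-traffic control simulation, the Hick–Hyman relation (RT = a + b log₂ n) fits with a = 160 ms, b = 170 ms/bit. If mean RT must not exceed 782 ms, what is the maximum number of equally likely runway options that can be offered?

Set 160 + 170·log₂ n ≤ 782 → log₂ n ≤ (782 − 160)/170 = 3.6588.
So n ≤ 2^3.6588 = 12.630; the largest integer n is 12.

12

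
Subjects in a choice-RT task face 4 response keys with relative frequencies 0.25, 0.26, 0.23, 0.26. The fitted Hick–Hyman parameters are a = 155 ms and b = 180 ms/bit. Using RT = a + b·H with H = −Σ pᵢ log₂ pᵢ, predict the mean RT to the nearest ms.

Entropy contributions −pᵢ log₂ pᵢ: 0.5000, 0.5053, 0.4877, 0.5053; sum H = 1.9982 bits.
RT = a + bH = 155 + 180·1.9982 = 514.68 ms.

515 ms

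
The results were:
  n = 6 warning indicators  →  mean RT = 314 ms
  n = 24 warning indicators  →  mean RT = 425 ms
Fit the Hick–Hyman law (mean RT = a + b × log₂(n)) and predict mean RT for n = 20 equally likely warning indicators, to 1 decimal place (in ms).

410.4 ms

Solve the two-equation system in a and b:
  b = (425 − 314) / (log₂ 24 − log₂ 6) = 111 / (4.5850 − 2.5850) = 55.500 ms/bit
  a = 314 − 55.500 × 2.5850 = 170.535 ms
Then RT(20) = 170.535 + 55.500 × log₂ 20 = 170.535 + 55.500 × 4.3219 ≈ 410.402 ms.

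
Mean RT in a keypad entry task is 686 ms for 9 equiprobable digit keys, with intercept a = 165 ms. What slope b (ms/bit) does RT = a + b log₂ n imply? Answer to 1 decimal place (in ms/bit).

164.4 ms/bit

log₂(9) = 3.1699 bits.
b = (RT − a)/log₂ n = (686 − 165) / 3.1699 = 164.357 ms/bit.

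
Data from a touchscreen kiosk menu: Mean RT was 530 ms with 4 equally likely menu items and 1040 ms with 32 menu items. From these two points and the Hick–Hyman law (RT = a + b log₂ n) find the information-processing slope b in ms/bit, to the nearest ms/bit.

170 ms/bit

b = (RT₂ − RT₁)/(log₂ n₂ − log₂ n₁) = (1040 − 530)/(5 − 2) = 170 ms/bit.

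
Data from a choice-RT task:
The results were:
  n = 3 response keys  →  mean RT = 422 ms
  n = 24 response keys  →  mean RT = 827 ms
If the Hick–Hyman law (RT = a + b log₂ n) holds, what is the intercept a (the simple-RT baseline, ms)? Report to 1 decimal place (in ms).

208.0 ms

Slope: b = (827 − 422) / (log₂ 24 − log₂ 3) = 405/3.0000 = 135.000 ms/bit.
Intercept: a = 422 − 135.000·log₂(3) = 208.030 ms.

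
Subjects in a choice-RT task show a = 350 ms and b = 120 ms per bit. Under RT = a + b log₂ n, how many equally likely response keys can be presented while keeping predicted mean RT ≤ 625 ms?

4

Set 350 + 120·log₂ n ≤ 625 → log₂ n ≤ (625 − 350)/120 = 2.2917.
So n ≤ 2^2.2917 = 4.896; the largest integer n is 4.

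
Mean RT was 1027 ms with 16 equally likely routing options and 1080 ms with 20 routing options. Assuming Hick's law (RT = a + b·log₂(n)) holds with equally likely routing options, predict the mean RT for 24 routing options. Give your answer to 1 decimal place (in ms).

1123.3 ms

Fit slope and intercept:
  b = (1080 − 1027) / (log₂ 20 − log₂ 16) = 53 / (4.3219 − 4) = 164.633 ms/bit
  a = 1027 − 164.633 × 4 = 368.468 ms
Then RT(24) = 368.468 + 164.633 × log₂ 24 = 368.468 + 164.633 × 4.5850 ≈ 1123.304 ms.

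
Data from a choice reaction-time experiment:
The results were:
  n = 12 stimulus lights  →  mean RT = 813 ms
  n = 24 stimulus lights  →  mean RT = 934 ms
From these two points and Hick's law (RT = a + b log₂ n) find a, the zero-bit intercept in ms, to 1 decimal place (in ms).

Slope: b = (934 − 813) / (log₂ 24 − log₂ 12) = 121/1.0000 = 121.000 ms/bit.
Intercept: a = 813 − 121.000·log₂(12) = 379.220 ms.

379.2 ms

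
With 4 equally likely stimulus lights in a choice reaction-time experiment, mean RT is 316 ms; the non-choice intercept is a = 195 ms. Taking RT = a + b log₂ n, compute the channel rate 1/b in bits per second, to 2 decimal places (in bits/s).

16.53 bits/s

Choice component = 316 − 195 = 121 ms over log₂(4) = 2 bits.
b = 121 / 2 = 60.500 ms/bit, so 1/b = 16.529 bits/s.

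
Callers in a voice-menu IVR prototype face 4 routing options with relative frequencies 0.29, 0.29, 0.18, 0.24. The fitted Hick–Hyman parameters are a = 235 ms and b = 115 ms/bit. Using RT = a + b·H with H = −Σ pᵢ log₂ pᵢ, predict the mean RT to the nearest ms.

462 ms

H = 0.29·log₂(1/0.29) + 0.29·log₂(1/0.29) + 0.18·log₂(1/0.18) + 0.24·log₂(1/0.24) = 1.9752 bits.
RT = 235 + 115 × 1.9752 = 462.15 ms.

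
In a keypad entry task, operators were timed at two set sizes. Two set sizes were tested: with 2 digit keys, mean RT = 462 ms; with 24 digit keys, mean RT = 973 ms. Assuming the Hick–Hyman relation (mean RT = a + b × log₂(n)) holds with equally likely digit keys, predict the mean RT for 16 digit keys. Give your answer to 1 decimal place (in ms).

Fit slope and intercept:
  b = (973 − 462) / (log₂ 24 − log₂ 2) = 511 / (4.5850 − 1) = 142.540 ms/bit
  a = 462 − 142.540 × 1 = 319.460 ms
Then RT(16) = 319.460 + 142.540 × log₂ 16 = 319.460 + 142.540 × 4 ≈ 889.620 ms.

889.6 ms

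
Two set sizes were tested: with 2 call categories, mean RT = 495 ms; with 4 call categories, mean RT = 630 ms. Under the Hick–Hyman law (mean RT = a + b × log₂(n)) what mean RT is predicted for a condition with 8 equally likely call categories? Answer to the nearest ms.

RT is linear in log₂ n, so two points fix the line:
  b = (630 − 495) / (log₂ 4 − log₂ 2) = 135 / (2 − 1) = 135 ms/bit
  a = 495 − 135 × 1 = 360 ms
Then RT(8) = 360 + 135 × log₂ 8 = 360 + 135 × 3 ≈ 765.000 ms.

765 ms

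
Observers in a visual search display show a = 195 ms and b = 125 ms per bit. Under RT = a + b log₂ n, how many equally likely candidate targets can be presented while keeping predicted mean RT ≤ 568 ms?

Set 195 + 125·log₂ n ≤ 568 → log₂ n ≤ (568 − 195)/125 = 2.9840.
So n ≤ 2^2.9840 = 7.912; the largest integer n is 7.

7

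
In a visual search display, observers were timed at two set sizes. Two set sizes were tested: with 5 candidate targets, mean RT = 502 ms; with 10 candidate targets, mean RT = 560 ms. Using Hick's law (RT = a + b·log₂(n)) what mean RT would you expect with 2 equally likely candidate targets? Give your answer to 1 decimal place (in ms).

Solve the two-equation system in a and b:
  b = (560 − 502) / (log₂ 10 − log₂ 5) = 58 / (3.3219 − 2.3219) = 58.000 ms/bit
  a = 502 − 58.000 × 2.3219 = 367.328 ms
Then RT(2) = 367.328 + 58.000 × log₂ 2 = 367.328 + 58.000 × 1 ≈ 425.328 ms.

425.3 ms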